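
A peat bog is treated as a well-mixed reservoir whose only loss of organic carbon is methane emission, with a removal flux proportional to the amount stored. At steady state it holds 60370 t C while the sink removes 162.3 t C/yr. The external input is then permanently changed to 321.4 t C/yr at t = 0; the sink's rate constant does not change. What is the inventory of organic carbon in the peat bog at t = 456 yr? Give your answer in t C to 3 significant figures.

102000 t C

τ = M₀/F₀ = 60370/162.3 = 372.0 yr; rate constant k = 1/τ.
New steady state M_∞ = F₁/k = F₁·τ = 321.4 × 372.0 = 119550 t C.
M(t) = M_∞ + (M₀ − M_∞)·e^(−t/τ); t/τ = 456/372.0 = 1.226, so e^(−t/τ) = 0.2935.
M(t) = 119550 − 59180 × 0.2935 = 102180 t C.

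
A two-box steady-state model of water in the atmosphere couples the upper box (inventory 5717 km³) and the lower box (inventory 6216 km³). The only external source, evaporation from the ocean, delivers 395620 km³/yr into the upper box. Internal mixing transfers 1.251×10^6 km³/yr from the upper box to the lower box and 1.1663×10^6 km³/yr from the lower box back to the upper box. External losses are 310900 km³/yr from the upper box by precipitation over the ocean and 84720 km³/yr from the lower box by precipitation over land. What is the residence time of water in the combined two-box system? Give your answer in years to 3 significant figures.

0.0302 yr

Treat the two boxes together as one reservoir: the mixing fluxes between them are internal recycling, so τ = ΣM / Σ(external losses).
M_total = 5717 + 6216 = 11933 km³.
ΣF_external_out = 310900 + 84720 = 395620 km³/yr.
τ = M_total / ΣF_ext = 11933 / 395620 = 0.03016 yr.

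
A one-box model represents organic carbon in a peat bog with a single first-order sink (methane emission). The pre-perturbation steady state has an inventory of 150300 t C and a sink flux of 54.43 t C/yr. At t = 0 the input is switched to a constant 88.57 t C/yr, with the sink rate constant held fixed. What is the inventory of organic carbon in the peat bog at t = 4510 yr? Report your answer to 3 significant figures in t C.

226000 t C

τ = M₀/F₀ = 150300/54.43 = 2761 yr; rate constant k = 1/τ.
New steady state M_∞ = F₁/k = F₁·τ = 88.57 × 2761 = 244570 t C.
M(t) = M_∞ + (M₀ − M_∞)·e^(−t/τ); t/τ = 4510/2761 = 1.633, so e^(−t/τ) = 0.1953.
M(t) = 244570 − 94270 × 0.1953 = 226160 t C.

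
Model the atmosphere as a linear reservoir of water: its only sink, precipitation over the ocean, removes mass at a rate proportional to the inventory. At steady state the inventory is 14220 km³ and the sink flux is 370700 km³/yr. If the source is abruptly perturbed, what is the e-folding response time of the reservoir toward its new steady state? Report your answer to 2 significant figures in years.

For a linear reservoir the response time equals the residence time τ = M/F.
τ = 14220 / 370700 = 0.03836 yr.

0.038 yr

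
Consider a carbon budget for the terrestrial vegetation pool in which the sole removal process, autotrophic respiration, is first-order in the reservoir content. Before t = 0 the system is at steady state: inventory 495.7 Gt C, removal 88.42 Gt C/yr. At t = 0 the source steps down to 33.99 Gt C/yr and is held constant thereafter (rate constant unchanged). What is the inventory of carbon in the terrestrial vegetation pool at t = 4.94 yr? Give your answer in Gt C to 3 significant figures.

The sink rate constant is k = F₀/M₀ = 88.42/495.7 = 0.1784 yr⁻¹.
Solving dM/dt = F₁ − kM with M(0) = M₀ gives M(t) = F₁/k + (M₀ − F₁/k)·e^(−kt).
F₁/k = 33.99/0.1784 = 190.55 Gt C; kt = 0.1784 × 4.94 = 0.8812, e^(−kt) = 0.4143.
M(4.94) = 190.55 + (495.7 − 190.55) × 0.4143 = 190.55 + 126.4 = 316.98 Gt C.

317 Gt C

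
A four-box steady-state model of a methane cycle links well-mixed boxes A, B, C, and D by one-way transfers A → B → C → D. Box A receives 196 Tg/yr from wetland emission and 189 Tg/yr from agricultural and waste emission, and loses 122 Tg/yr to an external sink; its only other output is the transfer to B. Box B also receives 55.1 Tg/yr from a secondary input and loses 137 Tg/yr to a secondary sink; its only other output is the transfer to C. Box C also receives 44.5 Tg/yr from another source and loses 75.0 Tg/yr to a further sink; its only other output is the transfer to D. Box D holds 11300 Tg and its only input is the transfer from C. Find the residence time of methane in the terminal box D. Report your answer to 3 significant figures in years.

75.0 yr

Box A: F(A→B) = (196 + 189) − 122 = 263.00 Tg/yr.
Box B: F(B→C) = (263.00 + 55.1) − 137 = 181.10 Tg/yr.
Box C: F(C→D) = (181.10 + 44.5) − 75.0 = 150.60 Tg/yr.
Box D throughput = its input = 150.60 Tg/yr; τ = 11300 / 150.60 = 75.03 yr.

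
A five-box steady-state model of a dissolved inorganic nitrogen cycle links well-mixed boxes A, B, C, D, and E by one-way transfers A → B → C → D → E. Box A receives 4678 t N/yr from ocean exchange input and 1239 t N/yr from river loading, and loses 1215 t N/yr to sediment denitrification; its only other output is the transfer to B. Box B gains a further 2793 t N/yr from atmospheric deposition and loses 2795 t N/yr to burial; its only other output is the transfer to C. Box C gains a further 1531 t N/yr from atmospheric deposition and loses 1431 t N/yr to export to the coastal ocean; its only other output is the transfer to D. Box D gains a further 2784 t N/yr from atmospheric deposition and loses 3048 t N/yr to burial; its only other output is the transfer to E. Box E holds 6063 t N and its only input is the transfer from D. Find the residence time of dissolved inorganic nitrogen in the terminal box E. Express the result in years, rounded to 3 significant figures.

1.34 yr

Box A: F(A→B) = (4678 + 1239) − 1215 = 4702.0 t N/yr.
Box B: F(B→C) = (4702.0 + 2793) − 2795 = 4700.0 t N/yr.
Box C: F(C→D) = (4700.0 + 1531) − 1431 = 4800.0 t N/yr.
Box D: F(D→E) = (4800.0 + 2784) − 3048 = 4536.0 t N/yr.
Box E throughput = its input = 4536.0 t N/yr; τ = 6063 / 4536.0 = 1.337 yr.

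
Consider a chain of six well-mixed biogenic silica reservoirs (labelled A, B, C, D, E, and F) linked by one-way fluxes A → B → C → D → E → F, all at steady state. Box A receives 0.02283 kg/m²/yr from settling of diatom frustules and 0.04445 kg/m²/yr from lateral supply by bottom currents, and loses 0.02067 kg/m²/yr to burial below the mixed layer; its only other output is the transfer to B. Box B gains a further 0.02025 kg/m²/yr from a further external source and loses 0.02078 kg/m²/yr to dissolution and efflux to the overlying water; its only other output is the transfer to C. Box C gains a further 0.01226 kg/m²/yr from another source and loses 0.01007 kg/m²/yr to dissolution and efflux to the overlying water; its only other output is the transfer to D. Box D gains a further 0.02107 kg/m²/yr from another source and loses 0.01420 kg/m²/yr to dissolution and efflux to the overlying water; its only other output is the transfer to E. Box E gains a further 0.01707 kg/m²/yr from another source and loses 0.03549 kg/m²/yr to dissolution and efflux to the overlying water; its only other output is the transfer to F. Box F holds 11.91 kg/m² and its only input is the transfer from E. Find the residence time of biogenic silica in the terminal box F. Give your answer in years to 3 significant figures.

Box A: F(A→B) = (0.02283 + 0.04445) − 0.02067 = 0.046610 kg/m²/yr.
Box B: F(B→C) = (0.046610 + 0.02025) − 0.02078 = 0.046080 kg/m²/yr.
Box C: F(C→D) = (0.046080 + 0.01226) − 0.01007 = 0.048270 kg/m²/yr.
Box D: F(D→E) = (0.048270 + 0.02107) − 0.01420 = 0.055140 kg/m²/yr.
Box E: F(E→F) = (0.055140 + 0.01707) − 0.03549 = 0.036720 kg/m²/yr.
Box F throughput = its input = 0.036720 kg/m²/yr; τ = 11.91 / 0.036720 = 324.3 yr.

324 yr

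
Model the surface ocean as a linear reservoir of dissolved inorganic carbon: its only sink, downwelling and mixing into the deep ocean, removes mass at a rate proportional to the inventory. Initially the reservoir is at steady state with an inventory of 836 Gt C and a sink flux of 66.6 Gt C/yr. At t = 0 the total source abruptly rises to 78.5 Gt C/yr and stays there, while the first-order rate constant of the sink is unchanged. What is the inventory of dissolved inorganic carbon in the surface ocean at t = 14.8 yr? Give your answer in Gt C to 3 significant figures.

939 Gt C

The sink rate constant is k = F₀/M₀ = 66.6/836 = 0.07967 yr⁻¹.
Solving dM/dt = F₁ − kM with M(0) = M₀ gives M(t) = F₁/k + (M₀ − F₁/k)·e^(−kt).
F₁/k = 78.5/0.07967 = 985.38 Gt C; kt = 0.07967 × 14.8 = 1.179, e^(−kt) = 0.3076.
M(14.8) = 985.38 + (836 − 985.38) × 0.3076 = 985.38 − 45.94 = 939.43 Gt C.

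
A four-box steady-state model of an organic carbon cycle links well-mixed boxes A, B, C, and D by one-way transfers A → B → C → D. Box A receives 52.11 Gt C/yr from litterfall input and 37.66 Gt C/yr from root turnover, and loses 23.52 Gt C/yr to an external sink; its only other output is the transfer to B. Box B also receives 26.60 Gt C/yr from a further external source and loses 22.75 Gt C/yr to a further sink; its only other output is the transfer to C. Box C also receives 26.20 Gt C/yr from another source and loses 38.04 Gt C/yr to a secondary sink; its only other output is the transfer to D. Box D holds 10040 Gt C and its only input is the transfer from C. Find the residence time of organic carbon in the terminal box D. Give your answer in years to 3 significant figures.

Box A: F(A→B) = (52.11 + 37.66) − 23.52 = 66.250 Gt C/yr.
Box B: F(B→C) = (66.250 + 26.60) − 22.75 = 70.100 Gt C/yr.
Box C: F(C→D) = (70.100 + 26.20) − 38.04 = 58.260 Gt C/yr.
Box D throughput = its input = 58.260 Gt C/yr; τ = 10040 / 58.260 = 172.3 yr.

172 yr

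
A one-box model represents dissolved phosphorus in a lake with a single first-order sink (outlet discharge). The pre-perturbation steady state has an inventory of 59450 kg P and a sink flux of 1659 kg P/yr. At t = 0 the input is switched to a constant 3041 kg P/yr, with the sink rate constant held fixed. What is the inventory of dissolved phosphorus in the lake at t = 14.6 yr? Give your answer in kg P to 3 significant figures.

Residence time τ = M₀/F₀ = 35.83 yr. The eventual steady state is M_∞ = M₀·(F₁/F₀) = 59450 × 3041/1659 = 108970 kg P.
The anomaly ΔM(t) = M(t) − M_∞ decays as ΔM₀·e^(−t/τ) with ΔM₀ = 59450 − 108970 = −49520 kg P.
At t = 14.6 yr, e^(−t/τ) = e^(−0.4074) = 0.6654, so ΔM = −32950 kg P and M = 108970 − 32950 = 76023 kg P.

76000 kg P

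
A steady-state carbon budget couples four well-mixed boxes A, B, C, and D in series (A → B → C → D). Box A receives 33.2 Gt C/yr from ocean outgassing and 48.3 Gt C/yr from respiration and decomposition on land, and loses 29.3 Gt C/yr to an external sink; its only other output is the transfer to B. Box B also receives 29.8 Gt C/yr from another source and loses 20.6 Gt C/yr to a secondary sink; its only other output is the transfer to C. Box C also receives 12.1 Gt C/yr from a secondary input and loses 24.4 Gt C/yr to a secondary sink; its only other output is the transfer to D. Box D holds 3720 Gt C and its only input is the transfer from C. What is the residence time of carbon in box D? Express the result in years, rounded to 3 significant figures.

Box A: F(A→B) = (33.2 + 48.3) − 29.3 = 52.200 Gt C/yr.
Box B: F(B→C) = (52.200 + 29.8) − 20.6 = 61.400 Gt C/yr.
Box C: F(C→D) = (61.400 + 12.1) − 24.4 = 49.100 Gt C/yr.
Box D throughput = its input = 49.100 Gt C/yr; τ = 3720 / 49.100 = 75.76 yr.

75.8 yr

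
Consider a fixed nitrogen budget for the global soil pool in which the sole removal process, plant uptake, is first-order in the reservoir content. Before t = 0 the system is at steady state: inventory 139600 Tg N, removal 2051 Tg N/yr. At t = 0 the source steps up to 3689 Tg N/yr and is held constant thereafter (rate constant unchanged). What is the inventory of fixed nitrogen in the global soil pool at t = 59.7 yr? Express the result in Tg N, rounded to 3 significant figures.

Residence time τ = M₀/F₀ = 68.06 yr. The eventual steady state is M_∞ = M₀·(F₁/F₀) = 139600 × 3689/2051 = 251090 Tg N.
The anomaly ΔM(t) = M(t) − M_∞ decays as ΔM₀·e^(−t/τ) with ΔM₀ = 139600 − 251090 = −111500 Tg N.
At t = 59.7 yr, e^(−t/τ) = e^(−0.8771) = 0.4160, so ΔM = −46380 Tg N and M = 251090 − 46380 = 204710 Tg N.

205000 Tg N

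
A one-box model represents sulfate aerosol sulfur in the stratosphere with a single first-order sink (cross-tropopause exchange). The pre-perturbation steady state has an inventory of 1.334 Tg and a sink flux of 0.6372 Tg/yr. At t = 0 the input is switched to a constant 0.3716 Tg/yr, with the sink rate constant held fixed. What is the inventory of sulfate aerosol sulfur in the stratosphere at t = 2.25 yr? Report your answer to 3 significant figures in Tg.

0.968 Tg

Residence time τ = M₀/F₀ = 2.094 yr. The eventual steady state is M_∞ = M₀·(F₁/F₀) = 1.334 × 0.3716/0.6372 = 0.77796 Tg.
The anomaly ΔM(t) = M(t) − M_∞ decays as ΔM₀·e^(−t/τ) with ΔM₀ = 1.334 − 0.77796 = 0.5560 Tg.
At t = 2.25 yr, e^(−t/τ) = e^(−1.075) = 0.3414, so ΔM = 0.1898 Tg and M = 0.77796 + 0.1898 = 0.96778 Tg.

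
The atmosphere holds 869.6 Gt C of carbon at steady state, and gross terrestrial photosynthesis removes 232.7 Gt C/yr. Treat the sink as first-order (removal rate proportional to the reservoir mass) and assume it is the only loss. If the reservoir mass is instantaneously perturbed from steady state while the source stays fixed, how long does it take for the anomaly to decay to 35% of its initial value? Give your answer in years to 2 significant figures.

For a linear reservoir the anomaly decays as exp(−t/τ) with τ = M/F = 869.6/232.7 = 3.737 yr.
exp(−t/τ) = 0.35 ⇒ t = −τ ln(0.35) = 3.737 × 1.050 = 3.923 yr.

3.9 yr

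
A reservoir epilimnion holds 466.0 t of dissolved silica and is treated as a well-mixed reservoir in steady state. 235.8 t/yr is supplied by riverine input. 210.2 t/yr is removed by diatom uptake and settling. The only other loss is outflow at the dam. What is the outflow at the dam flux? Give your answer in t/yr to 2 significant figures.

At steady state ΣF_in = ΣF_out.
ΣF_in = 235.80 t/yr.
Outflow at the dam flux = ΣF_in − (210.2) = 235.80 − 210.2 = 25.60 t/yr.

26 t/yr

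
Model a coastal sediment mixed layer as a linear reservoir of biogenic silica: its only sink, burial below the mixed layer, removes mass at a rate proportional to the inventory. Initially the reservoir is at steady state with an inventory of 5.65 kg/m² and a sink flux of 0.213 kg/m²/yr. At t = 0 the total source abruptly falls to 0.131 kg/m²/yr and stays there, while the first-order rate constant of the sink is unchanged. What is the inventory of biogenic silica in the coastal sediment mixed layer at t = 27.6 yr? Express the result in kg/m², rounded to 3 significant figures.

τ = M₀/F₀ = 5.65/0.213 = 26.53 yr; rate constant k = 1/τ.
New steady state M_∞ = F₁/k = F₁·τ = 0.131 × 26.53 = 3.4749 kg/m².
M(t) = M_∞ + (M₀ − M_∞)·e^(−t/τ); t/τ = 27.6/26.53 = 1.040, so e^(−t/τ) = 0.3533.
M(t) = 3.4749 + 2.175 × 0.3533 = 4.2433 kg/m².

4.24 kg/m²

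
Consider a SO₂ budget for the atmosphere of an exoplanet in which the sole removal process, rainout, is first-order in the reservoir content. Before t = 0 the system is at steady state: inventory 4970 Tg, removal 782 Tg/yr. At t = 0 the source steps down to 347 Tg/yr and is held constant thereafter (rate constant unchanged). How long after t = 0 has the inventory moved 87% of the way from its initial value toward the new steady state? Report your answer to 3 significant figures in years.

τ = M₀/F₀ = 4970/782 = 6.355 yr.
The remaining gap fraction is e^(−t/τ); 87% covered ⇒ e^(−t/τ) = 0.130.
t = −τ ln(0.130) = 6.355 × 2.040 = 12.97 yr.

13.0 yr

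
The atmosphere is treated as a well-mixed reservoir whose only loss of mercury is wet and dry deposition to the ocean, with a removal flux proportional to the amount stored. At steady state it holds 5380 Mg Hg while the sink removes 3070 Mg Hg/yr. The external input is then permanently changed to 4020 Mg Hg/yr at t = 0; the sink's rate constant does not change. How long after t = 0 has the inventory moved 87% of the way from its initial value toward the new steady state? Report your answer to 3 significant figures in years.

3.58 yr

τ = M₀/F₀ = 5380/3070 = 1.752 yr.
The remaining gap fraction is e^(−t/τ); 87% covered ⇒ e^(−t/τ) = 0.130.
t = −τ ln(0.130) = 1.752 × 2.040 = 3.575 yr.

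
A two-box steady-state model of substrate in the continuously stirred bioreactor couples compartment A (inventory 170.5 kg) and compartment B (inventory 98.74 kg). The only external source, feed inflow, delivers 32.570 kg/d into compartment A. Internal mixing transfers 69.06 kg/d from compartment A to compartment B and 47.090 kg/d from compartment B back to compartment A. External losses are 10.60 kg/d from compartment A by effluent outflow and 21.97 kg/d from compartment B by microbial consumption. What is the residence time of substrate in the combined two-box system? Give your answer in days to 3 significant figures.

8.27 d

For the system as a whole, the A↔B exchange is internal and contributes nothing to the throughput; only the external sinks remove mass.
M_total = 170.5 + 98.74 = 269.24 kg.
ΣF_external_out = 10.60 + 21.97 = 32.570 kg/d.
τ = M_total / ΣF_ext = 269.24 / 32.570 = 8.267 d.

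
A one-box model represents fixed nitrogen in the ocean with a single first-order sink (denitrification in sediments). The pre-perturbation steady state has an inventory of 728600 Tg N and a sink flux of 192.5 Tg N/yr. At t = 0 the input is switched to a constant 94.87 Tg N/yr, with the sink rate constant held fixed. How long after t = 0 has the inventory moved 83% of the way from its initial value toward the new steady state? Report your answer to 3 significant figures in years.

τ = M₀/F₀ = 728600/192.5 = 3785 yr.
The remaining gap fraction is e^(−t/τ); 83% covered ⇒ e^(−t/τ) = 0.170.
t = −τ ln(0.170) = 3785 × 1.772 = 6707 yr.

6710 yr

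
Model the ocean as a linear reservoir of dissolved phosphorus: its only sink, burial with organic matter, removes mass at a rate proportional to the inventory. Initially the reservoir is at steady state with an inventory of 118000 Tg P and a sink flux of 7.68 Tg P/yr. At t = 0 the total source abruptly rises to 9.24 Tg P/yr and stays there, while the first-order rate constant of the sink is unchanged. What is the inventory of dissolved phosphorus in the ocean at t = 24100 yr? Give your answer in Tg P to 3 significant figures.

137000 Tg P

The sink rate constant is k = F₀/M₀ = 7.68/118000 = 6.508×10^-5 yr⁻¹.
Solving dM/dt = F₁ − kM with M(0) = M₀ gives M(t) = F₁/k + (M₀ − F₁/k)·e^(−kt).
F₁/k = 9.24/6.508×10^-5 = 141970 Tg P; kt = 6.508×10^-5 × 24100 = 1.569, e^(−kt) = 0.2083.
M(24100) = 141970 + (118000 − 141970) × 0.2083 = 141970 − 4994 = 136970 Tg P.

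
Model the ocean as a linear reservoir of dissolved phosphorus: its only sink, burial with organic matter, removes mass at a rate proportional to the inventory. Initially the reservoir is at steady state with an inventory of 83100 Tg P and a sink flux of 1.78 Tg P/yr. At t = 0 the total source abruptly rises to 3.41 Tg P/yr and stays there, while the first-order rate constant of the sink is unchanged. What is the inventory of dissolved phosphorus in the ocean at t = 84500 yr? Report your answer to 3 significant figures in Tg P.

The sink rate constant is k = F₀/M₀ = 1.78/83100 = 2.142×10^-5 yr⁻¹.
Solving dM/dt = F₁ − kM with M(0) = M₀ gives M(t) = F₁/k + (M₀ − F₁/k)·e^(−kt).
F₁/k = 3.41/2.142×10^-5 = 159200 Tg P; kt = 2.142×10^-5 × 84500 = 1.810, e^(−kt) = 0.1637.
M(84500) = 159200 + (83100 − 159200) × 0.1637 = 159200 − 12450 = 146740 Tg P.

147000 Tg P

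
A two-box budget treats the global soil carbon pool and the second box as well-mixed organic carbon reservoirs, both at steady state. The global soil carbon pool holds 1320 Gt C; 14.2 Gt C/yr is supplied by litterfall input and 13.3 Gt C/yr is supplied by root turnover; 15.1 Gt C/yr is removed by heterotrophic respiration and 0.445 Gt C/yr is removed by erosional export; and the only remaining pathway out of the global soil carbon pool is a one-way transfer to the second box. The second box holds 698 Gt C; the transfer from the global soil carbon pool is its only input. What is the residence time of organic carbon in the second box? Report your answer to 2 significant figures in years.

58 yr

Balance the global soil carbon pool: ΣF_in = 14.2 + 13.3 = 27.500 Gt C/yr.
Transfer to the second box = ΣF_in − (15.1 + 0.445) = 11.955 Gt C/yr.
At steady state the output of the second box equals its input, 11.955 Gt C/yr.
τ = M / F = 698 / 11.955 = 58.39 yr.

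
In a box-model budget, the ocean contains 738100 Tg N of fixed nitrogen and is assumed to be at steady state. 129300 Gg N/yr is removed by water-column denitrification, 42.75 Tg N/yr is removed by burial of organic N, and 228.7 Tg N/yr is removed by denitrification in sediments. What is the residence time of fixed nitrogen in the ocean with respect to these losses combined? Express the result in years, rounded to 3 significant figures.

Convert the water-column denitrification flux: 129300 Gg N/yr = 129.3 Tg N/yr.
Total removal = 129.3 + 42.75 + 228.7 = 400.75 Tg N/yr.
τ = M / ΣF_out = 738100 / 400.75 = 1842 yr.

1840 yr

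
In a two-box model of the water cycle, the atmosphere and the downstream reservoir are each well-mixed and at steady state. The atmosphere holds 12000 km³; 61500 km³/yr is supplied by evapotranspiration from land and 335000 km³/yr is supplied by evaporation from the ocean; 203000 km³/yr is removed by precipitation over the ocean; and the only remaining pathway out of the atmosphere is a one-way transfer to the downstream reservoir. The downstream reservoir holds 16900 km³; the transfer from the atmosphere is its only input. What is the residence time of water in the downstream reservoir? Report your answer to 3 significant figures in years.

Balance the atmosphere: ΣF_in = 61500 + 335000 = 396500 km³/yr.
Transfer to the downstream reservoir = ΣF_in − (203000) = 193500 km³/yr.
At steady state the output of the downstream reservoir equals its input, 193500 km³/yr.
τ = M / F = 16900 / 193500 = 0.08734 yr.

0.0873 yr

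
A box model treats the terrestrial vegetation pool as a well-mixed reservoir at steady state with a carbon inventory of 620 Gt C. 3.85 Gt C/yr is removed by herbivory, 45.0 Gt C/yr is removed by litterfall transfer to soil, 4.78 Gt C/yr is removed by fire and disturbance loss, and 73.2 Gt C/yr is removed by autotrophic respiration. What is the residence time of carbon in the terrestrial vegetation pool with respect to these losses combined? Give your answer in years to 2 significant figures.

4.9 yr

Total removal = 3.850 + 45.00 + 4.780 + 73.20 = 126.83 Gt C/yr.
τ = M / ΣF_out = 620 / 126.83 = 4.888 yr.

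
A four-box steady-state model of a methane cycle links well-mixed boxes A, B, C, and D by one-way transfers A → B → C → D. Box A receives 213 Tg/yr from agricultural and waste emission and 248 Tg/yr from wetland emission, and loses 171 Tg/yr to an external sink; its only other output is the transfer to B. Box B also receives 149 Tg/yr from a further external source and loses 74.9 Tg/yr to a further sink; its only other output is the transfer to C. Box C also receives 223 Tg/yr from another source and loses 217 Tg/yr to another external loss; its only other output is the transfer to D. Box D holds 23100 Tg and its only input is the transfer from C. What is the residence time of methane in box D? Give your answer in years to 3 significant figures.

Box A: F(A→B) = (213 + 248) − 171 = 290.00 Tg/yr.
Box B: F(B→C) = (290.00 + 149) − 74.9 = 364.10 Tg/yr.
Box C: F(C→D) = (364.10 + 223) − 217 = 370.10 Tg/yr.
Box D throughput = its input = 370.10 Tg/yr; τ = 23100 / 370.10 = 62.42 yr.

62.4 yr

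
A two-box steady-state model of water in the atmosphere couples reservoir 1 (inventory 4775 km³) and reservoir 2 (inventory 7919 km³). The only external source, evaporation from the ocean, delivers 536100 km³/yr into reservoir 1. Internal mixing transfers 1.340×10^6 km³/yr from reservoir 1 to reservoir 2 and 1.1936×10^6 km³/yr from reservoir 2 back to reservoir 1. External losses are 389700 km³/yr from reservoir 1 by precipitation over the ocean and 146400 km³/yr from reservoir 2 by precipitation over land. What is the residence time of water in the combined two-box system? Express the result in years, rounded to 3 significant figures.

0.0237 yr

Residence time in the combined system uses the total inventory and the total *external* removal — internal exchanges between the two boxes cancel.
M_total = 4775 + 7919 = 12694 km³.
ΣF_external_out = 389700 + 146400 = 536100 km³/yr.
τ = M_total / ΣF_ext = 12694 / 536100 = 0.02368 yr.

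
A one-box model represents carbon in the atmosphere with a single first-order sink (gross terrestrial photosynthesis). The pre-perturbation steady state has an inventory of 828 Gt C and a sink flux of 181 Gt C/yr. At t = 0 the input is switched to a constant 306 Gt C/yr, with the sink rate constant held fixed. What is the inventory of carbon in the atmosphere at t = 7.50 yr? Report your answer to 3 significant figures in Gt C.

Residence time τ = M₀/F₀ = 4.575 yr. The eventual steady state is M_∞ = M₀·(F₁/F₀) = 828 × 306/181 = 1399.8 Gt C.
The anomaly ΔM(t) = M(t) − M_∞ decays as ΔM₀·e^(−t/τ) with ΔM₀ = 828 − 1399.8 = −571.8 Gt C.
At t = 7.50 yr, e^(−t/τ) = e^(−1.639) = 0.1941, so ΔM = −111.0 Gt C and M = 1399.8 − 111.0 = 1288.8 Gt C.

1290 Gt C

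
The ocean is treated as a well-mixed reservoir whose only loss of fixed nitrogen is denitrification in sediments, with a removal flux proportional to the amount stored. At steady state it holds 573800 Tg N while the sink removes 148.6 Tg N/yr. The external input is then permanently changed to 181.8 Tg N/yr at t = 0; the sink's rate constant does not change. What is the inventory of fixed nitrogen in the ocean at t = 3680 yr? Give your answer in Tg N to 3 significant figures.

653000 Tg N

The sink rate constant is k = F₀/M₀ = 148.6/573800 = 0.0002590 yr⁻¹.
Solving dM/dt = F₁ − kM with M(0) = M₀ gives M(t) = F₁/k + (M₀ − F₁/k)·e^(−kt).
F₁/k = 181.8/0.0002590 = 702000 Tg N; kt = 0.0002590 × 3680 = 0.9530, e^(−kt) = 0.3856.
M(3680) = 702000 + (573800 − 702000) × 0.3856 = 702000 − 49430 = 652570 Tg N.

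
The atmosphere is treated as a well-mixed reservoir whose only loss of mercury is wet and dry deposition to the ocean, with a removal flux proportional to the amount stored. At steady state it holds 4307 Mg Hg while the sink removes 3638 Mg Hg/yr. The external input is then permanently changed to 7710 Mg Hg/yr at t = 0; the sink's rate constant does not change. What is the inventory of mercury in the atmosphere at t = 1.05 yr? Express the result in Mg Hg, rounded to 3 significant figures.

Residence time τ = M₀/F₀ = 1.184 yr. The eventual steady state is M_∞ = M₀·(F₁/F₀) = 4307 × 7710/3638 = 9127.8 Mg Hg.
The anomaly ΔM(t) = M(t) − M_∞ decays as ΔM₀·e^(−t/τ) with ΔM₀ = 4307 − 9127.8 = −4821 Mg Hg.
At t = 1.05 yr, e^(−t/τ) = e^(−0.8869) = 0.4119, so ΔM = −1986 Mg Hg and M = 9127.8 − 1986 = 7142.0 Mg Hg.

7140 Mg Hg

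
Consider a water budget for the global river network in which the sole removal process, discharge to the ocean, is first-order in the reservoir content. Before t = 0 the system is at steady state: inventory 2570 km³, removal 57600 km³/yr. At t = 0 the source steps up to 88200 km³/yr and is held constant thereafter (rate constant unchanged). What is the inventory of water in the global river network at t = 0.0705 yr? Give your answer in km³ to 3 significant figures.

τ = M₀/F₀ = 2570/57600 = 0.04462 yr; rate constant k = 1/τ.
New steady state M_∞ = F₁/k = F₁·τ = 88200 × 0.04462 = 3935.3 km³.
M(t) = M_∞ + (M₀ − M_∞)·e^(−t/τ); t/τ = 0.0705/0.04462 = 1.580, so e^(−t/τ) = 0.2060.
M(t) = 3935.3 − 1365 × 0.2060 = 3654.1 km³.

3650 km³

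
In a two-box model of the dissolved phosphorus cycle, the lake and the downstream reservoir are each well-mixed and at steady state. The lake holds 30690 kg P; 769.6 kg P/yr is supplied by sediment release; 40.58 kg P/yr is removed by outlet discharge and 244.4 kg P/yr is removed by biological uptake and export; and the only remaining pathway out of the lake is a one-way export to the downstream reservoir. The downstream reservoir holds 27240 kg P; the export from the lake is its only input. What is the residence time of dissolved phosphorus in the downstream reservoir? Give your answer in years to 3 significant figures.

Balance the lake: ΣF_in = 769.60 kg P/yr.
Export to the downstream reservoir = ΣF_in − (40.58 + 244.4) = 484.62 kg P/yr.
At steady state the output of the downstream reservoir equals its input, 484.62 kg P/yr.
τ = M / F = 27240 / 484.62 = 56.21 yr.

56.2 yr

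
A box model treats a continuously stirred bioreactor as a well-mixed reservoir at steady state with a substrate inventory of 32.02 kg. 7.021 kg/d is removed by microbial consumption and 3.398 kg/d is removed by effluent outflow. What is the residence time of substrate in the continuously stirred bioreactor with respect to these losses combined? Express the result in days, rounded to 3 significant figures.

Total removal = 7.021 + 3.398 = 10.419 kg/d.
τ = M / ΣF_out = 32.02 / 10.419 = 3.073 d.

3.07 d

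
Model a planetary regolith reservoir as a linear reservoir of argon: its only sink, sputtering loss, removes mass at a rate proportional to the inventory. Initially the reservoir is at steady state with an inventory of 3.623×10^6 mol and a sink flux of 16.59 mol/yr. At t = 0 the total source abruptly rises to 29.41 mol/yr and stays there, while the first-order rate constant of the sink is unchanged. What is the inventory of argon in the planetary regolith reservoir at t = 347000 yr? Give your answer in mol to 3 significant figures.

5.85×10^6 mol

The sink rate constant is k = F₀/M₀ = 16.59/3.623×10^6 = 4.579×10^-6 yr⁻¹.
Solving dM/dt = F₁ − kM with M(0) = M₀ gives M(t) = F₁/k + (M₀ − F₁/k)·e^(−kt).
F₁/k = 29.41/4.579×10^-6 = 6.4227×10^6 mol; kt = 4.579×10^-6 × 347000 = 1.589, e^(−kt) = 0.2041.
M(347000) = 6.4227×10^6 + (3.623×10^6 − 6.4227×10^6) × 0.2041 = 6.4227×10^6 − 571500 = 5.8512×10^6 mol.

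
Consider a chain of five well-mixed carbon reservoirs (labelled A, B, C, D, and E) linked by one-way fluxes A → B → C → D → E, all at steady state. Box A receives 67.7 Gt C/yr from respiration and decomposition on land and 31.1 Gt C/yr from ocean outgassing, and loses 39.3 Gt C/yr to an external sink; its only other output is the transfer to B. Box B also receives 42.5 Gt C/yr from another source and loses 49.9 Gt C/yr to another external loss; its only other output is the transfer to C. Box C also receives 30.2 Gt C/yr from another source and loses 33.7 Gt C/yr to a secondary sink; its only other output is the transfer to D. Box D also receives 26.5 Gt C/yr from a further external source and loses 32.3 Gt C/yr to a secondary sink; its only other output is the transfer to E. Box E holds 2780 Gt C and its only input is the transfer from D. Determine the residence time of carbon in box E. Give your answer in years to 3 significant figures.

Box A: F(A→B) = (67.7 + 31.1) − 39.3 = 59.500 Gt C/yr.
Box B: F(B→C) = (59.500 + 42.5) − 49.9 = 52.100 Gt C/yr.
Box C: F(C→D) = (52.100 + 30.2) − 33.7 = 48.600 Gt C/yr.
Box D: F(D→E) = (48.600 + 26.5) − 32.3 = 42.800 Gt C/yr.
Box E throughput = its input = 42.800 Gt C/yr; τ = 2780 / 42.800 = 64.95 yr.

65.0 yr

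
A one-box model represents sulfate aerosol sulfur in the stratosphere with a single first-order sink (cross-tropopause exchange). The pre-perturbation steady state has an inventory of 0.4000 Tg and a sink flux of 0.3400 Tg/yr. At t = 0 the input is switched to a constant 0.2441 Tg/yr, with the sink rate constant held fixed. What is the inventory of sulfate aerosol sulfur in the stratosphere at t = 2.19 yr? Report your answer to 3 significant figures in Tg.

The sink rate constant is k = F₀/M₀ = 0.3400/0.4000 = 0.8500 yr⁻¹.
Solving dM/dt = F₁ − kM with M(0) = M₀ gives M(t) = F₁/k + (M₀ − F₁/k)·e^(−kt).
F₁/k = 0.2441/0.8500 = 0.28718 Tg; kt = 0.8500 × 2.19 = 1.861, e^(−kt) = 0.1554.
M(2.19) = 0.28718 + (0.4000 − 0.28718) × 0.1554 = 0.28718 + 0.01754 = 0.30471 Tg.

0.305 Tg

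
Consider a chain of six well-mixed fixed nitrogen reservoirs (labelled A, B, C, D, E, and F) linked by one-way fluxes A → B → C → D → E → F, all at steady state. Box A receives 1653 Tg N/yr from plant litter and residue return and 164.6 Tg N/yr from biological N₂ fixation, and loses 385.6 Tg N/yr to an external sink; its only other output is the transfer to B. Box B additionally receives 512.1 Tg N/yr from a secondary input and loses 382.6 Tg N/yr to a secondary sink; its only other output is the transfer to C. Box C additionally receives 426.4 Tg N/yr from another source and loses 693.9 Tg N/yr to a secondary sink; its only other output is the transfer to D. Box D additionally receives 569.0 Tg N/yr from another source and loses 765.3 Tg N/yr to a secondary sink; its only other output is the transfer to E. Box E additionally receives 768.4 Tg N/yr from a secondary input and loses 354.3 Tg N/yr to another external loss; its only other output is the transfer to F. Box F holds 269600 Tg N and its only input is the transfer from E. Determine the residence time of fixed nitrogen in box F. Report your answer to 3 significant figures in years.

Box A: F(A→B) = (1653 + 164.6) − 385.6 = 1432.0 Tg N/yr.
Box B: F(B→C) = (1432.0 + 512.1) − 382.6 = 1561.5 Tg N/yr.
Box C: F(C→D) = (1561.5 + 426.4) − 693.9 = 1294.0 Tg N/yr.
Box D: F(D→E) = (1294.0 + 569.0) − 765.3 = 1097.7 Tg N/yr.
Box E: F(E→F) = (1097.7 + 768.4) − 354.3 = 1511.8 Tg N/yr.
Box F throughput = its input = 1511.8 Tg N/yr; τ = 269600 / 1511.8 = 178.3 yr.

178 yr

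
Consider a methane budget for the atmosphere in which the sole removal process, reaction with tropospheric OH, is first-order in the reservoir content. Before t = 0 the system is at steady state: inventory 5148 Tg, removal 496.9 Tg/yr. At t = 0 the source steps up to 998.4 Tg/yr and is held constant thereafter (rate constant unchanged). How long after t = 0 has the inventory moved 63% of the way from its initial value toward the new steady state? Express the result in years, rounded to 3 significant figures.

τ = M₀/F₀ = 5148/496.9 = 10.36 yr.
The remaining gap fraction is e^(−t/τ); 63% covered ⇒ e^(−t/τ) = 0.370.
t = −τ ln(0.370) = 10.36 × 0.9943 = 10.30 yr.

10.3 yr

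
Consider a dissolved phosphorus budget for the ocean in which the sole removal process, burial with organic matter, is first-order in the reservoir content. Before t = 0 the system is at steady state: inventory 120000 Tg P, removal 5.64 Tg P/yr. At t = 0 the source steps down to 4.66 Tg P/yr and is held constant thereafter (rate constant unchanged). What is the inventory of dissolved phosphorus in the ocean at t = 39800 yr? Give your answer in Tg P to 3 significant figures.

102000 Tg P

The sink rate constant is k = F₀/M₀ = 5.64/120000 = 4.700×10^-5 yr⁻¹.
Solving dM/dt = F₁ − kM with M(0) = M₀ gives M(t) = F₁/k + (M₀ − F₁/k)·e^(−kt).
F₁/k = 4.66/4.700×10^-5 = 99149 Tg P; kt = 4.700×10^-5 × 39800 = 1.871, e^(−kt) = 0.1540.
M(39800) = 99149 + (120000 − 99149) × 0.1540 = 99149 + 3212 = 102360 Tg P.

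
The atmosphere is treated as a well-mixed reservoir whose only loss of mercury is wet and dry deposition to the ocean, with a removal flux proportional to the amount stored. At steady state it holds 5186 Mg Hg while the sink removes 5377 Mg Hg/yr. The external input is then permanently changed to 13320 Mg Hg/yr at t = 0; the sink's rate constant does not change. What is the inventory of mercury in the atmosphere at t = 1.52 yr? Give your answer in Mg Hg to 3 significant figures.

11300 Mg Hg

τ = M₀/F₀ = 5186/5377 = 0.9645 yr; rate constant k = 1/τ.
New steady state M_∞ = F₁/k = F₁·τ = 13320 × 0.9645 = 12847 Mg Hg.
M(t) = M_∞ + (M₀ − M_∞)·e^(−t/τ); t/τ = 1.52/0.9645 = 1.576, so e^(−t/τ) = 0.2068.
M(t) = 12847 − 7661 × 0.2068 = 11263 Mg Hg.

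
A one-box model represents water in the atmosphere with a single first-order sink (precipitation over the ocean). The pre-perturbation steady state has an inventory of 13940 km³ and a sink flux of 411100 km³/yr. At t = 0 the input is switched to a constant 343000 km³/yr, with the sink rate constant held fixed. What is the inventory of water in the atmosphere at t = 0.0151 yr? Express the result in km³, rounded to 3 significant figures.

13100 km³

τ = M₀/F₀ = 13940/411100 = 0.03391 yr; rate constant k = 1/τ.
New steady state M_∞ = F₁/k = F₁·τ = 343000 × 0.03391 = 11631 km³.
M(t) = M_∞ + (M₀ − M_∞)·e^(−t/τ); t/τ = 0.0151/0.03391 = 0.4453, so e^(−t/τ) = 0.6406.
M(t) = 11631 + 2309 × 0.6406 = 13110 km³.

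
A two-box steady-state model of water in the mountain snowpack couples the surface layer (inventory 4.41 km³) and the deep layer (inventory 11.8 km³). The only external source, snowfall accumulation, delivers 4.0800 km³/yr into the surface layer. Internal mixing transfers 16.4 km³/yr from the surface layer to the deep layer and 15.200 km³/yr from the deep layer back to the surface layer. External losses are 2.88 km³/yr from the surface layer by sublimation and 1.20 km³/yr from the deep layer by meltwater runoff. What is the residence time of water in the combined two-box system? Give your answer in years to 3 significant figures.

For the system as a whole, the A↔B exchange is internal and contributes nothing to the throughput; only the external sinks remove mass.
M_total = 4.41 + 11.8 = 16.210 km³.
ΣF_external_out = 2.88 + 1.20 = 4.0800 km³/yr.
τ = M_total / ΣF_ext = 16.210 / 4.0800 = 3.973 yr.

3.97 yr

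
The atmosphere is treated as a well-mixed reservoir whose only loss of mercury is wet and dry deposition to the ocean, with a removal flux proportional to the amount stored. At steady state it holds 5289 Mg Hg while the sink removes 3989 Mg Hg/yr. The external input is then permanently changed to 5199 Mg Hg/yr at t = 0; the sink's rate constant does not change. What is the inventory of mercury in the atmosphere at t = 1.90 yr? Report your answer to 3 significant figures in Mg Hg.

The sink rate constant is k = F₀/M₀ = 3989/5289 = 0.7542 yr⁻¹.
Solving dM/dt = F₁ − kM with M(0) = M₀ gives M(t) = F₁/k + (M₀ − F₁/k)·e^(−kt).
F₁/k = 5199/0.7542 = 6893.3 Mg Hg; kt = 0.7542 × 1.90 = 1.433, e^(−kt) = 0.2386.
M(1.90) = 6893.3 + (5289 − 6893.3) × 0.2386 = 6893.3 − 382.8 = 6510.6 Mg Hg.

6510 Mg Hg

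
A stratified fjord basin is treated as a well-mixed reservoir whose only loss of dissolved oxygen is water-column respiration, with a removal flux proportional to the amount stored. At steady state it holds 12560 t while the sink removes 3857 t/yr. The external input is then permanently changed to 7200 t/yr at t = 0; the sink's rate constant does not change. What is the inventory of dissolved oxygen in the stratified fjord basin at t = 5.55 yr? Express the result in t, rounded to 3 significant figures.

τ = M₀/F₀ = 12560/3857 = 3.256 yr; rate constant k = 1/τ.
New steady state M_∞ = F₁/k = F₁·τ = 7200 × 3.256 = 23446 t.
M(t) = M_∞ + (M₀ − M_∞)·e^(−t/τ); t/τ = 5.55/3.256 = 1.704, so e^(−t/τ) = 0.1819.
M(t) = 23446 − 10890 × 0.1819 = 21466 t.

21500 t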